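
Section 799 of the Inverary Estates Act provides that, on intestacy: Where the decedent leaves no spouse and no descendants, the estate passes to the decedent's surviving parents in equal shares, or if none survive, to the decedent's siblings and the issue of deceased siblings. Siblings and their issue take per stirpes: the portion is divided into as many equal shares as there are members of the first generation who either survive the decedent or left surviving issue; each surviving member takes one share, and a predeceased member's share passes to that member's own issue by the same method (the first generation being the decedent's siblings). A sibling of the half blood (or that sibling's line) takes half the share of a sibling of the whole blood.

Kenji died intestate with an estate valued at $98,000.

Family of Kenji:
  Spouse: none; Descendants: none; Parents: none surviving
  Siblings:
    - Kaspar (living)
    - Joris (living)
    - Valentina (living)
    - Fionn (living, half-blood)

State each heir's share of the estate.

The entire $98,000 passes to the siblings and their issue.
Counting each half-blood sibling's line as half a unit, there are 7/2 units in $98,000, so one unit is $28,000. Whole-blood lines (Kaspar, Joris, and Valentina) take $28,000 each; half-blood lines (Fionn) take $14,000 each.

Kaspar: $28,000; Joris: $28,000; Valentina: $28,000; Fionn: $14,000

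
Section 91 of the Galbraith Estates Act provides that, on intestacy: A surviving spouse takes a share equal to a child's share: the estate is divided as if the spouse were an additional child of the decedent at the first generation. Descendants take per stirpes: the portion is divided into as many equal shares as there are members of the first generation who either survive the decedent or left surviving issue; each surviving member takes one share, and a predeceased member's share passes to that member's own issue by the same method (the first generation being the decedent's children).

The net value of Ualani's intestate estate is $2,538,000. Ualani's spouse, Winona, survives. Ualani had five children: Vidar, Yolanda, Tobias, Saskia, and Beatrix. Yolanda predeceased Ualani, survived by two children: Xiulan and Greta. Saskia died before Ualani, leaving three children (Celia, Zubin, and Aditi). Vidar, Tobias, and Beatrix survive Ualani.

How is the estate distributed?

The spouse counts as an additional share at the children's level, so there are 6 primary shares of $423,000. Winona takes one such share ($423,000).
The children's combined portion ($2,115,000) is divided into 5 shares of $423,000: Vidar, Tobias, and Beatrix each take $423,000; Yolanda's $423,000 share passes to Yolanda's issue; Saskia's $423,000 share passes to Saskia's issue.
Yolanda's share ($423,000) is divided into 2 shares of $211,500: Xiulan and Greta each take $211,500.
Saskia's share ($423,000) is divided into 3 shares of $141,000: Celia, Zubin, and Aditi each take $141,000.

Winona: $423,000; Vidar: $423,000; Xiulan: $211,500; Greta: $211,500; Tobias: $423,000; Celia: $141,000; Zubin: $141,000; Aditi: $141,000; Beatrix: $423,000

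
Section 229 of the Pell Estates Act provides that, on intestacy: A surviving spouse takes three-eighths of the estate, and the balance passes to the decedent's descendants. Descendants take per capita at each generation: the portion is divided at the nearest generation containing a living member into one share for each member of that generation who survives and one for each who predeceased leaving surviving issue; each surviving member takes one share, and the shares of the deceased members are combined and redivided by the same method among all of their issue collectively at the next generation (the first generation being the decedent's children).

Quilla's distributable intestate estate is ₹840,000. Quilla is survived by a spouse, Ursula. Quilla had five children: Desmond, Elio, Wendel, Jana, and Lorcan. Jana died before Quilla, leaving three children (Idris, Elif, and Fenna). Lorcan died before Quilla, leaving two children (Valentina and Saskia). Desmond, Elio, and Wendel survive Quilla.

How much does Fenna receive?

Ursula takes three-eighths of ₹840,000 = ₹315,000. The remaining ₹525,000 passes to the descendants.
The descendants' portion (₹525,000) is divided at the children's generation into 5 shares of ₹105,000. Desmond, Elio, and Wendel each take ₹105,000. The 2 shares of the deceased (Jana and Lorcan) are combined into a pool of ₹210,000.
That pool (₹210,000) is divided at the grandchildren's generation equally among Idris, Elif, Fenna, Valentina, and Saskia: ₹42,000 each.

Fenna receives ₹42,000.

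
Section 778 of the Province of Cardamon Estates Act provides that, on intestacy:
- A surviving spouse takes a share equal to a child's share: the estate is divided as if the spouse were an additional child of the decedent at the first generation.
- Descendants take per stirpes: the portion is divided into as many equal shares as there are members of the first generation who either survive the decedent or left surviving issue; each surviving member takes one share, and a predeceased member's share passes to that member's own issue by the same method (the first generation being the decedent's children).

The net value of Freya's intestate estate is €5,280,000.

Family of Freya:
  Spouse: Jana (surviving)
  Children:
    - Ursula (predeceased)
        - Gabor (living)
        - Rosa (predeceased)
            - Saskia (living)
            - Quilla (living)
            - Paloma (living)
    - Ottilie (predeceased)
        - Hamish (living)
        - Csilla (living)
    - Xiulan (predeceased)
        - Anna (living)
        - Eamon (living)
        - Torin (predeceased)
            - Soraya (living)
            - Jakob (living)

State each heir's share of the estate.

Jana: €1,320,000; Gabor: €660,000; Saskia: €220,000; Quilla: €220,000; Paloma: €220,000; Hamish: €660,000; Csilla: €660,000; Anna: €440,000; Eamon: €440,000; Soraya: €220,000; Jakob: €220,000

The spouse counts as an additional share at the children's level, so there are 4 primary shares of €1,320,000. Jana takes one such share (€1,320,000).
The children's combined portion (€3,960,000) is divided into 3 shares of €1,320,000: Ursula's €1,320,000 share passes to Ursula's issue; Ottilie's €1,320,000 share passes to Ottilie's issue; Xiulan's €1,320,000 share passes to Xiulan's issue.
Ursula's share (€1,320,000) is divided into 2 shares of €660,000: Gabor takes €660,000; Rosa's €660,000 share passes to Rosa's issue.
Rosa's share (€660,000) is divided into 3 shares of €220,000: Saskia, Quilla, and Paloma each take €220,000.
Ottilie's share (€1,320,000) is divided into 2 shares of €660,000: Hamish and Csilla each take €660,000.
Xiulan's share (€1,320,000) is divided into 3 shares of €440,000: Anna and Eamon each take €440,000; Torin's €440,000 share passes to Torin's issue.
Torin's share (€440,000) is divided into 2 shares of €220,000: Soraya and Jakob each take €220,000.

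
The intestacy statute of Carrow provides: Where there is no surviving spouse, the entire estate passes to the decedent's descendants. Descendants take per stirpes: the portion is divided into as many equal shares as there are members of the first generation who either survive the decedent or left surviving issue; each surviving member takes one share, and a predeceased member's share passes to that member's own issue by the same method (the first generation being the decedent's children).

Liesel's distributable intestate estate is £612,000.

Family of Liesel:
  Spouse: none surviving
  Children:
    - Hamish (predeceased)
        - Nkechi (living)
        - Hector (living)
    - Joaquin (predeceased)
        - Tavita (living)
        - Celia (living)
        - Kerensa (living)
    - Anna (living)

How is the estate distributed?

Nkechi: £102,000; Hector: £102,000; Tavita: £68,000; Celia: £68,000; Kerensa: £68,000; Anna: £204,000

The entire £612,000 passes to the descendants.
That amount (£612,000) is divided into 3 shares of £204,000: Anna takes £204,000; Hamish's £204,000 share passes to Hamish's issue; Joaquin's £204,000 share passes to Joaquin's issue.
Hamish's share (£204,000) is divided into 2 shares of £102,000: Nkechi and Hector each take £102,000.
Joaquin's share (£204,000) is divided into 3 shares of £68,000: Tavita, Celia, and Kerensa each take £68,000.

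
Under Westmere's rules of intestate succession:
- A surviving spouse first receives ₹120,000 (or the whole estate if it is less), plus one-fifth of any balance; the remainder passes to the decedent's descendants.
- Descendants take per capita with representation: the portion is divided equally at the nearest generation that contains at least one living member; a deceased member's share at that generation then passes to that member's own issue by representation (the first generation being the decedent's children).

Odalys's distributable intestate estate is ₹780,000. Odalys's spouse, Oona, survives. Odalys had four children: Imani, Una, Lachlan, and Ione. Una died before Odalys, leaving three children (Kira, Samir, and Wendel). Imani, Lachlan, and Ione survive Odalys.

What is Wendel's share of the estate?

Oona first takes ₹120,000, leaving a balance of ₹660,000. Oona then takes one-fifth of the balance (₹132,000), for a total of ₹252,000. The remaining ₹528,000 passes to the descendants.
The descendants' portion (₹528,000) is divided into 4 shares of ₹132,000: Imani, Lachlan, and Ione each take ₹132,000; Una's ₹132,000 share passes to Una's issue.
Una's share (₹132,000) is divided into 3 shares of ₹44,000: Kira, Samir, and Wendel each take ₹44,000.

Wendel receives ₹44,000.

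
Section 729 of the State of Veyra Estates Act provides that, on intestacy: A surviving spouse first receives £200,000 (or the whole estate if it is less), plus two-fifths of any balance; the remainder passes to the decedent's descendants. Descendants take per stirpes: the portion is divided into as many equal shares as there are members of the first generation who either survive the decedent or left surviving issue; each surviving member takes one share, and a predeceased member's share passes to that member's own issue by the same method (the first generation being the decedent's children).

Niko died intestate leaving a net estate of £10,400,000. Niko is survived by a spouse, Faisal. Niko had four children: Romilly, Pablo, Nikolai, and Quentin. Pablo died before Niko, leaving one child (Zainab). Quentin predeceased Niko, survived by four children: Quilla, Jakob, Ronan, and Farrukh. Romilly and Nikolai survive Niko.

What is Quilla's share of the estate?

Faisal first takes £200,000, leaving a balance of £10,200,000. Faisal then takes two-fifths of the balance (£4,080,000), for a total of £4,280,000. The remaining £6,120,000 passes to the descendants.
The descendants' portion (£6,120,000) is divided into 4 shares of £1,530,000: Romilly and Nikolai each take £1,530,000; Pablo's £1,530,000 share passes to Pablo's issue; Quentin's £1,530,000 share passes to Quentin's issue.
Pablo's share (£1,530,000) passes entirely to Zainab.
Quentin's share (£1,530,000) is divided into 4 shares of £382,500: Quilla, Jakob, Ronan, and Farrukh each take £382,500.

Quilla receives £382,500.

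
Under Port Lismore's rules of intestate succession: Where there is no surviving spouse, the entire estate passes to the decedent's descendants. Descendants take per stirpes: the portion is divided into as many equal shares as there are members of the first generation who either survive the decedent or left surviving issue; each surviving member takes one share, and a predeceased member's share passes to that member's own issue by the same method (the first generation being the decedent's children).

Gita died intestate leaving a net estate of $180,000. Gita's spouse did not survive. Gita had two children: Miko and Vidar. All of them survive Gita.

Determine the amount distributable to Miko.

The entire $180,000 passes to the descendants.
That amount ($180,000) is divided into 2 shares of $90,000: Miko and Vidar each take $90,000.

Miko receives $90,000.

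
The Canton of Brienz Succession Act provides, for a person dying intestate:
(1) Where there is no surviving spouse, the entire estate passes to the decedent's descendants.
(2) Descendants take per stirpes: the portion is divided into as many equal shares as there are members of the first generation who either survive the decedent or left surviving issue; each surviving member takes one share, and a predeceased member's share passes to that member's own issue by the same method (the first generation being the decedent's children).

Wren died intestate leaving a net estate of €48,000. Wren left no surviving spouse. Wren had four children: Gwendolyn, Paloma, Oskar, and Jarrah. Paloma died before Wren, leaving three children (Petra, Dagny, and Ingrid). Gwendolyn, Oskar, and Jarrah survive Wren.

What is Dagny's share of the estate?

The entire €48,000 passes to the descendants.
That amount (€48,000) is divided into 4 shares of €12,000: Gwendolyn, Oskar, and Jarrah each take €12,000; Paloma's €12,000 share passes to Paloma's issue.
Paloma's share (€12,000) is divided into 3 shares of €4,000: Petra, Dagny, and Ingrid each take €4,000.

Dagny receives €4,000.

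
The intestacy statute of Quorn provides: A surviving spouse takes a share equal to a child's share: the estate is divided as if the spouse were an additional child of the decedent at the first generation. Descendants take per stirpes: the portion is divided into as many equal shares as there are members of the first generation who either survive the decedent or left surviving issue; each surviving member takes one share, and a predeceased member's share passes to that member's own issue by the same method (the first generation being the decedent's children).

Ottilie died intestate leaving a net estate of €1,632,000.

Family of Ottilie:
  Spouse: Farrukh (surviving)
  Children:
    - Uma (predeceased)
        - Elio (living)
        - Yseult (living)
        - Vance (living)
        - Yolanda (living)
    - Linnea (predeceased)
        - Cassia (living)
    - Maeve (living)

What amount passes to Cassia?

Cassia receives €408,000.

The spouse counts as an additional share at the children's level, so there are 4 primary shares of €408,000. Farrukh takes one such share (€408,000).
The children's combined portion (€1,224,000) is divided into 3 shares of €408,000: Maeve takes €408,000; Uma's €408,000 share passes to Uma's issue; Linnea's €408,000 share passes to Linnea's issue.
Uma's share (€408,000) is divided into 4 shares of €102,000: Elio, Yseult, Vance, and Yolanda each take €102,000.
Linnea's share (€408,000) passes entirely to Cassia.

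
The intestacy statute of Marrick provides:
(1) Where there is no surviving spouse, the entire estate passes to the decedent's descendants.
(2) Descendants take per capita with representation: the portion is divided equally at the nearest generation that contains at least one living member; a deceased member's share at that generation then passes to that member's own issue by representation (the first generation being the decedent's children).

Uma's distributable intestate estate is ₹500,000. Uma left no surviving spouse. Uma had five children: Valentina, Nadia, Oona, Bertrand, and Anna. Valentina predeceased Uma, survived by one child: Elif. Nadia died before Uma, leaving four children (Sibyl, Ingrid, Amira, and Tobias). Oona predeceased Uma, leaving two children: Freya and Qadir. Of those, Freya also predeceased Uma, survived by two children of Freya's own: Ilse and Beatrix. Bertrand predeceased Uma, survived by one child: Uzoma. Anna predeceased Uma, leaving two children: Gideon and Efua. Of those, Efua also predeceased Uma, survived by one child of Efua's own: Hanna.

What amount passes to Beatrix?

Beatrix receives ₹25,000.

The entire ₹500,000 passes to the descendants.
No child survives, so the initial division is made at the grandchildren's generation.
That amount (₹500,000) is divided into 10 shares of ₹50,000: Elif, Sibyl, Ingrid, Amira, Tobias, Qadir, Uzoma, and Gideon each take ₹50,000; Freya's ₹50,000 share passes to Freya's issue; Efua's ₹50,000 share passes to Efua's issue.
Freya's share (₹50,000) is divided into 2 shares of ₹25,000: Ilse and Beatrix each take ₹25,000.
Efua's share (₹50,000) passes entirely to Hanna.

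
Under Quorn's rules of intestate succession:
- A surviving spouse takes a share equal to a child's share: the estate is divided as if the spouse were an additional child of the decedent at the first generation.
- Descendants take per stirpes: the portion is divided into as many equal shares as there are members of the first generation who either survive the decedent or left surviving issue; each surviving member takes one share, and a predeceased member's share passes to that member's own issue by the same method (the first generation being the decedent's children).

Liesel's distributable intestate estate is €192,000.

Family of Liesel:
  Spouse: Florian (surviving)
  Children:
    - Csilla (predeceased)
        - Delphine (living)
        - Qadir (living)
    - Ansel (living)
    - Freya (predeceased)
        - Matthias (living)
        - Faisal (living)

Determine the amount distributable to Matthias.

Matthias receives €24,000.

The spouse counts as an additional share at the children's level, so there are 4 primary shares of €48,000. Florian takes one such share (€48,000).
The children's combined portion (€144,000) is divided into 3 shares of €48,000: Ansel takes €48,000; Csilla's €48,000 share passes to Csilla's issue; Freya's €48,000 share passes to Freya's issue.
Csilla's share (€48,000) is divided into 2 shares of €24,000: Delphine and Qadir each take €24,000.
Freya's share (€48,000) is divided into 2 shares of €24,000: Matthias and Faisal each take €24,000.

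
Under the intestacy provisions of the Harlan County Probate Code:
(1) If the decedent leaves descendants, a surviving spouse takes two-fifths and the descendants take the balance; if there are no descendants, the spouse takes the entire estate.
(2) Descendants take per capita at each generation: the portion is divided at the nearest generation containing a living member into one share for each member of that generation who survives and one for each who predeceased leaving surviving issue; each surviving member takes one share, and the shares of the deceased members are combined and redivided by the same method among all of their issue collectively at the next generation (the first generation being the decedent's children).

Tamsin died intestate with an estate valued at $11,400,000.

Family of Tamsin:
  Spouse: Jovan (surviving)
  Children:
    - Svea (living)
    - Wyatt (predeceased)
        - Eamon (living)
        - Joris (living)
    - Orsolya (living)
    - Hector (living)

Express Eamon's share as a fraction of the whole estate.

Jovan takes two-fifths of $11,400,000 = $4,560,000. The remaining $6,840,000 passes to the descendants.
The descendants' portion ($6,840,000) is divided at the children's generation into 4 shares of $1,710,000. Svea, Orsolya, and Hector each take $1,710,000. The remaining share for the deceased Wyatt ($1,710,000) is carried to the next generation.
That pool ($1,710,000) is divided at the grandchildren's generation equally among Eamon and Joris: $855,000 each.

Eamon receives 3/40 of the estate.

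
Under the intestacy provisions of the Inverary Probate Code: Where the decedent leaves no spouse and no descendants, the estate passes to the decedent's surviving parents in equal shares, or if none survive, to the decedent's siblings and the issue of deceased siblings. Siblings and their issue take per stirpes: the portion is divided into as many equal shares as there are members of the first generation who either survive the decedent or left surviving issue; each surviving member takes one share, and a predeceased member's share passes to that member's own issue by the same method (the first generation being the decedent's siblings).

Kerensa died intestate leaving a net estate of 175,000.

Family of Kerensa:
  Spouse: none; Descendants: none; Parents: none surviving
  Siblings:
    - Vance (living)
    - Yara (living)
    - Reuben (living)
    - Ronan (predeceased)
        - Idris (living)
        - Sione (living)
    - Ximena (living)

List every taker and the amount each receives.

Vance: 35,000; Yara: 35,000; Reuben: 35,000; Idris: 17,500; Sione: 17,500; Ximena: 35,000

The entire 175,000 passes to the siblings and their issue.
That amount (175,000) is divided into 5 shares of 35,000: Vance, Yara, Reuben, and Ximena each take 35,000; Ronan's 35,000 share passes to Ronan's issue.
Ronan's share (35,000) is divided into 2 shares of 17,500: Idris and Sione each take 17,500.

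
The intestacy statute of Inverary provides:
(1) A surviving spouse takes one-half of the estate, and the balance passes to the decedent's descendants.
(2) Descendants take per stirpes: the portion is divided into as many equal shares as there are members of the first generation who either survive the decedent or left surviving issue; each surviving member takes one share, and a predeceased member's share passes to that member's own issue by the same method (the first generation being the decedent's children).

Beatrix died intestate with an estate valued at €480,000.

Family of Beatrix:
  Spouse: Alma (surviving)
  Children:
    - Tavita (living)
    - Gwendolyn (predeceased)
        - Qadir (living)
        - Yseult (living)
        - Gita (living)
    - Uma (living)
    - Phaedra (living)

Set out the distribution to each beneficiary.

Alma takes one-half of €480,000 = €240,000. The remaining €240,000 passes to the descendants.
The descendants' portion (€240,000) is divided into 4 shares of €60,000: Tavita, Uma, and Phaedra each take €60,000; Gwendolyn's €60,000 share passes to Gwendolyn's issue.
Gwendolyn's share (€60,000) is divided into 3 shares of €20,000: Qadir, Yseult, and Gita each take €20,000.

Alma: €240,000; Tavita: €60,000; Qadir: €20,000; Yseult: €20,000; Gita: €20,000; Uma: €60,000; Phaedra: €60,000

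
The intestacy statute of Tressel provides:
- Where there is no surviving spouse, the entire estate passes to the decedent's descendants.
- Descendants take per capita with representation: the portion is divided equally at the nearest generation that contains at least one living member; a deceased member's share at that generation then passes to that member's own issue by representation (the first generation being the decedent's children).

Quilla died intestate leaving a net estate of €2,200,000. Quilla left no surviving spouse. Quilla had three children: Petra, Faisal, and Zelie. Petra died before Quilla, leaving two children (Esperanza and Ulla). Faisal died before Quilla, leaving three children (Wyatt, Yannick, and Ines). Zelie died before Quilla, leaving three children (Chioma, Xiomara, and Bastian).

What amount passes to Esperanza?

The entire €2,200,000 passes to the descendants.
No child survives, so the initial division is made at the grandchildren's generation.
That amount (€2,200,000) is divided into 8 shares of €275,000: Esperanza, Ulla, Wyatt, Yannick, Ines, Chioma, Xiomara, and Bastian each take €275,000.

Esperanza receives €275,000.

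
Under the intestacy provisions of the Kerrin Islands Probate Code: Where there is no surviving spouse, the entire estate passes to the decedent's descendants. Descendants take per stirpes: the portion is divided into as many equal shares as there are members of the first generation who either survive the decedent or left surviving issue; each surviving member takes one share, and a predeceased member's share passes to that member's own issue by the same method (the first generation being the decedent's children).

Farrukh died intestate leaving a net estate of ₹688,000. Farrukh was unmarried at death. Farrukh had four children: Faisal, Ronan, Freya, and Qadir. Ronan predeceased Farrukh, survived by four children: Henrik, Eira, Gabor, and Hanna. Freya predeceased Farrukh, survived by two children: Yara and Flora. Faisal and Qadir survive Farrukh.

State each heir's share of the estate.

The entire ₹688,000 passes to the descendants.
That amount (₹688,000) is divided into 4 shares of ₹172,000: Faisal and Qadir each take ₹172,000; Ronan's ₹172,000 share passes to Ronan's issue; Freya's ₹172,000 share passes to Freya's issue.
Ronan's share (₹172,000) is divided into 4 shares of ₹43,000: Henrik, Eira, Gabor, and Hanna each take ₹43,000.
Freya's share (₹172,000) is divided into 2 shares of ₹86,000: Yara and Flora each take ₹86,000.

Faisal: ₹172,000; Henrik: ₹43,000; Eira: ₹43,000; Gabor: ₹43,000; Hanna: ₹43,000; Yara: ₹86,000; Flora: ₹86,000; Qadir: ₹172,000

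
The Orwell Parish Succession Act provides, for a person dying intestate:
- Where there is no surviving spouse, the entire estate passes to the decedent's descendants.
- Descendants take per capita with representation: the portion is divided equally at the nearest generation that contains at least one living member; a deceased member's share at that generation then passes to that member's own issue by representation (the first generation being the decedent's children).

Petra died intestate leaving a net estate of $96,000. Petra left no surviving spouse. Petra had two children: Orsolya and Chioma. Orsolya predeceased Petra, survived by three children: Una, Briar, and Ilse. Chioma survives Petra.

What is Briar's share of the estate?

Briar receives $16,000.

The entire $96,000 passes to the descendants.
That amount ($96,000) is divided into 2 shares of $48,000: Chioma takes $48,000; Orsolya's $48,000 share passes to Orsolya's issue.
Orsolya's share ($48,000) is divided into 3 shares of $16,000: Una, Briar, and Ilse each take $16,000.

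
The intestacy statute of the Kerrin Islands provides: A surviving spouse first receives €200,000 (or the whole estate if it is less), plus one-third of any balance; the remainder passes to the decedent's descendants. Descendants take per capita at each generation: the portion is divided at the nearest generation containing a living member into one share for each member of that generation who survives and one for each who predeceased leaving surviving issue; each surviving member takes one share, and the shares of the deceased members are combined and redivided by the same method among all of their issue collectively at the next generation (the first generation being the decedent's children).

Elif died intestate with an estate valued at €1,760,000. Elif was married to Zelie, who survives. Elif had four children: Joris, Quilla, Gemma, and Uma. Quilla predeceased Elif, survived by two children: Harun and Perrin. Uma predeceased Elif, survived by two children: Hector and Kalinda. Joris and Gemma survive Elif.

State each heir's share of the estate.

Zelie: €720,000; Joris: €260,000; Harun: €130,000; Perrin: €130,000; Gemma: €260,000; Hector: €130,000; Kalinda: €130,000

Zelie first takes €200,000, leaving a balance of €1,560,000. Zelie then takes one-third of the balance (€520,000), for a total of €720,000. The remaining €1,040,000 passes to the descendants.
The descendants' portion (€1,040,000) is divided at the children's generation into 4 shares of €260,000. Joris and Gemma each take €260,000. The 2 shares of the deceased (Quilla and Uma) are combined into a pool of €520,000.
That pool (€520,000) is divided at the grandchildren's generation equally among Harun, Perrin, Hector, and Kalinda: €130,000 each.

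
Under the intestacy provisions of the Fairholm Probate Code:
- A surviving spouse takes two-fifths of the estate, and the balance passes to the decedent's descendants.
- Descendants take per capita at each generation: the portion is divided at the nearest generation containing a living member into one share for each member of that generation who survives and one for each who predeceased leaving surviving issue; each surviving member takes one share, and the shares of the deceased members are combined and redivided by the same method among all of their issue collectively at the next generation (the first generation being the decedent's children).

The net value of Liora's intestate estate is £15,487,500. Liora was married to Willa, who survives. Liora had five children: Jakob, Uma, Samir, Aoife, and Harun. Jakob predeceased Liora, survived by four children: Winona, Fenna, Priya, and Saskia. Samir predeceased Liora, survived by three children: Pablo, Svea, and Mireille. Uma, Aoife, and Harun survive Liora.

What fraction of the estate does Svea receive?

Svea receives 6/175 of the estate.

Willa takes two-fifths of £15,487,500 = £6,195,000. The remaining £9,292,500 passes to the descendants.
The descendants' portion (£9,292,500) is divided at the children's generation into 5 shares of £1,858,500. Uma, Aoife, and Harun each take £1,858,500. The 2 shares of the deceased (Jakob and Samir) are combined into a pool of £3,717,000.
That pool (£3,717,000) is divided at the grandchildren's generation equally among Winona, Fenna, Priya, Saskia, Pablo, Svea, and Mireille: £531,000 each.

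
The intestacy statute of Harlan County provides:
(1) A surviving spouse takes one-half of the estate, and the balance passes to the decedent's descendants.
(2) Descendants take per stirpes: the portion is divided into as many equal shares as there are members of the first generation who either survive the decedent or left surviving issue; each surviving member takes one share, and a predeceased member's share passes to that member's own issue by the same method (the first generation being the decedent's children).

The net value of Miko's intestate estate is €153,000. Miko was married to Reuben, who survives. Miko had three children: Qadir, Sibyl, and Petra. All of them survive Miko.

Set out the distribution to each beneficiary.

Reuben takes one-half of €153,000 = €76,500. The remaining €76,500 passes to the descendants.
The descendants' portion (€76,500) is divided into 3 shares of €25,500: Qadir, Sibyl, and Petra each take €25,500.

Reuben: €76,500; Qadir: €25,500; Sibyl: €25,500; Petra: €25,500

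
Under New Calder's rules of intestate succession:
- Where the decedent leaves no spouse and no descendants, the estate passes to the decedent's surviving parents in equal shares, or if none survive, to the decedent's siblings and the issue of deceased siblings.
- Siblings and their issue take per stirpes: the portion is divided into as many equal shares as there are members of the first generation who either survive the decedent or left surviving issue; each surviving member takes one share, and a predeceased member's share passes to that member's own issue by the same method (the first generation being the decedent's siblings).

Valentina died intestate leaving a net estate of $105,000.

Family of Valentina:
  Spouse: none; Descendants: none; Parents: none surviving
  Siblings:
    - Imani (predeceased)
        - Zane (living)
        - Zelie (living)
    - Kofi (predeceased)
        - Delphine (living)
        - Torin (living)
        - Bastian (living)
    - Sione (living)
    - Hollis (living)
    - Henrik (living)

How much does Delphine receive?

Delphine receives $7,000.

The entire $105,000 passes to the siblings and their issue.
That amount ($105,000) is divided into 5 shares of $21,000: Sione, Hollis, and Henrik each take $21,000; Imani's $21,000 share passes to Imani's issue; Kofi's $21,000 share passes to Kofi's issue.
Imani's share ($21,000) is divided into 2 shares of $10,500: Zane and Zelie each take $10,500.
Kofi's share ($21,000) is divided into 3 shares of $7,000: Delphine, Torin, and Bastian each take $7,000.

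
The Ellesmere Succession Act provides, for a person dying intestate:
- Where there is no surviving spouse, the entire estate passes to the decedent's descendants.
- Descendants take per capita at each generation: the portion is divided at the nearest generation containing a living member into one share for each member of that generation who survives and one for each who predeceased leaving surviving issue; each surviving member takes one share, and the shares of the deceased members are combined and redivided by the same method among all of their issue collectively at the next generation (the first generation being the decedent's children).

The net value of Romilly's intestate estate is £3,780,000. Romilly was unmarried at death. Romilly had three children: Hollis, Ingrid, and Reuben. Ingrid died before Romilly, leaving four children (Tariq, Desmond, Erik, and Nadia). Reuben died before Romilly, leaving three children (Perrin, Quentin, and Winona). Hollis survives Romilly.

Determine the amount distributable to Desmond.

Desmond receives £360,000.

The entire £3,780,000 passes to the descendants.
That amount (£3,780,000) is divided at the children's generation into 3 shares of £1,260,000. Hollis takes £1,260,000. The 2 shares of the deceased (Ingrid and Reuben) are combined into a pool of £2,520,000.
That pool (£2,520,000) is divided at the grandchildren's generation equally among Tariq, Desmond, Erik, Nadia, Perrin, Quentin, and Winona: £360,000 each.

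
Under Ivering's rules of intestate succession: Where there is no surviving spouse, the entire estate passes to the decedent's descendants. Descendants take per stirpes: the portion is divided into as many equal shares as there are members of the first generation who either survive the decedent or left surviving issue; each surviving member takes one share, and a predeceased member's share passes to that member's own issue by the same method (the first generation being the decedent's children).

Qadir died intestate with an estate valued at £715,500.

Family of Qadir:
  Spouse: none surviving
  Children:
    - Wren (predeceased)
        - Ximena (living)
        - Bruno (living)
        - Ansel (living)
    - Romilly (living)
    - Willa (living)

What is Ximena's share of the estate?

Ximena receives £79,500.

The entire £715,500 passes to the descendants.
That amount (£715,500) is divided into 3 shares of £238,500: Romilly and Willa each take £238,500; Wren's £238,500 share passes to Wren's issue.
Wren's share (£238,500) is divided into 3 shares of £79,500: Ximena, Bruno, and Ansel each take £79,500.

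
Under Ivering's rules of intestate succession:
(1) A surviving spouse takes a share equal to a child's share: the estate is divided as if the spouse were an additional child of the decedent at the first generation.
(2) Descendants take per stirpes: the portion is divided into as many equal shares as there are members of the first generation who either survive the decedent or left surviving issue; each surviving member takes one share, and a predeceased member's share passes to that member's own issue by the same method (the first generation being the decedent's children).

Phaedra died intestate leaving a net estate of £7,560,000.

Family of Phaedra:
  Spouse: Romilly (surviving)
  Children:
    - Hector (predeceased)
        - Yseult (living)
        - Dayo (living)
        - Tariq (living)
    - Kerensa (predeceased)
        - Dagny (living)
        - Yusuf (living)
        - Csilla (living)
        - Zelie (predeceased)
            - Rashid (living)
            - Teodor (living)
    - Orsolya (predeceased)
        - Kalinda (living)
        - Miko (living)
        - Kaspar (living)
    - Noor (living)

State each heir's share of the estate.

The spouse counts as an additional share at the children's level, so there are 5 primary shares of £1,512,000. Romilly takes one such share (£1,512,000).
The children's combined portion (£6,048,000) is divided into 4 shares of £1,512,000: Noor takes £1,512,000; Hector's £1,512,000 share passes to Hector's issue; Kerensa's £1,512,000 share passes to Kerensa's issue; Orsolya's £1,512,000 share passes to Orsolya's issue.
Hector's share (£1,512,000) is divided into 3 shares of £504,000: Yseult, Dayo, and Tariq each take £504,000.
Kerensa's share (£1,512,000) is divided into 4 shares of £378,000: Dagny, Yusuf, and Csilla each take £378,000; Zelie's £378,000 share passes to Zelie's issue.
Zelie's share (£378,000) is divided into 2 shares of £189,000: Rashid and Teodor each take £189,000.
Orsolya's share (£1,512,000) is divided into 3 shares of £504,000: Kalinda, Miko, and Kaspar each take £504,000.

Romilly: £1,512,000; Yseult: £504,000; Dayo: £504,000; Tariq: £504,000; Dagny: £378,000; Yusuf: £378,000; Csilla: £378,000; Rashid: £189,000; Teodor: £189,000; Kalinda: £504,000; Miko: £504,000; Kaspar: £504,000; Noor: £1,512,000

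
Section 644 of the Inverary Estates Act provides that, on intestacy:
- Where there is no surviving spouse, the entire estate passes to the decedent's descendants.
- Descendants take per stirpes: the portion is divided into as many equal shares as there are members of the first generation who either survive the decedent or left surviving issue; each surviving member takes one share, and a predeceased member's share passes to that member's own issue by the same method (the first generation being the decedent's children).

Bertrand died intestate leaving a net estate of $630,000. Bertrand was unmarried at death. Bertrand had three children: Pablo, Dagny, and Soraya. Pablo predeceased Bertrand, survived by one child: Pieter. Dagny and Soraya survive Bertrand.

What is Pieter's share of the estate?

Pieter receives $210,000.

The entire $630,000 passes to the descendants.
That amount ($630,000) is divided into 3 shares of $210,000: Dagny and Soraya each take $210,000; Pablo's $210,000 share passes to Pablo's issue.
Pablo's share ($210,000) passes entirely to Pieter.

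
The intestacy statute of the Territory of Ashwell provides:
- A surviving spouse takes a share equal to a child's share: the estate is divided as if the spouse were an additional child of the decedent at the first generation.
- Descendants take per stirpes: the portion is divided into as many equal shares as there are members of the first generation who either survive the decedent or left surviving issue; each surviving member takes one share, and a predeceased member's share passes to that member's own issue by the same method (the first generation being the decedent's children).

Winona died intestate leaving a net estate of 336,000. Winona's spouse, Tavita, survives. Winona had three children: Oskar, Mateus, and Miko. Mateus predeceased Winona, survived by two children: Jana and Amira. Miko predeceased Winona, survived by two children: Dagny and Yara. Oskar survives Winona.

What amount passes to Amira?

Amira receives 42,000.

The spouse counts as an additional share at the children's level, so there are 4 primary shares of 84,000. Tavita takes one such share (84,000).
The children's combined portion (252,000) is divided into 3 shares of 84,000: Oskar takes 84,000; Mateus's 84,000 share passes to Mateus's issue; Miko's 84,000 share passes to Miko's issue.
Mateus's share (84,000) is divided into 2 shares of 42,000: Jana and Amira each take 42,000.
Miko's share (84,000) is divided into 2 shares of 42,000: Dagny and Yara each take 42,000.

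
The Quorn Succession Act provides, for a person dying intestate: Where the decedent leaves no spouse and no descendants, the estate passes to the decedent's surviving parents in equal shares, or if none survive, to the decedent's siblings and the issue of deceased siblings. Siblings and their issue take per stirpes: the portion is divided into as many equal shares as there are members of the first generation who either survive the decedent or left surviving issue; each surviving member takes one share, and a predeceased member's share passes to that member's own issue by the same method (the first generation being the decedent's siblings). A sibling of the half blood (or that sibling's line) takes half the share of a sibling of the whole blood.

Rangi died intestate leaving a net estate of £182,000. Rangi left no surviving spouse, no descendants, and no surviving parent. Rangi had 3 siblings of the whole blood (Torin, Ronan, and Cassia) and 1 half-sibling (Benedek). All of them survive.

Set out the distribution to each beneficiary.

The entire £182,000 passes to the siblings and their issue.
Counting each half-blood sibling's line as half a unit, there are 7/2 units in £182,000, so one unit is £52,000. Whole-blood lines (Torin, Ronan, and Cassia) take £52,000 each; half-blood lines (Benedek) take £26,000 each.

Benedek: £26,000; Torin: £52,000; Ronan: £52,000; Cassia: £52,000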